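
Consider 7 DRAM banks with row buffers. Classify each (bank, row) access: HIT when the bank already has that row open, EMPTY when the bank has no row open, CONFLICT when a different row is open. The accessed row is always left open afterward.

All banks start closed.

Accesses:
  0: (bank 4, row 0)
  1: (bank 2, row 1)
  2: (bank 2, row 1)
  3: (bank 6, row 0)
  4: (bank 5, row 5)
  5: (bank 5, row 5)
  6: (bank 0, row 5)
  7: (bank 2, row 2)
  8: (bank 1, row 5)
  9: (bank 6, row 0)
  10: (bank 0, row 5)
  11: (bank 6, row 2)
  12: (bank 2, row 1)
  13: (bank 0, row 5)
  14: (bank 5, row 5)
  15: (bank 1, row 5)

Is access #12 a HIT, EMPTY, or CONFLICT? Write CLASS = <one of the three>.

step 0: bank4 None->0 [EMPTY]
step 1: bank2 None->1 [EMPTY]
step 2: bank2 1->1 [HIT]
step 3: bank6 None->0 [EMPTY]
step 4: bank5 None->5 [EMPTY]
step 5: bank5 5->5 [HIT]
step 6: bank0 None->5 [EMPTY]
step 7: bank2 1->2 [CONFLICT]
step 8: bank1 None->5 [EMPTY]
step 9: bank6 0->0 [HIT]
step 10: bank0 5->5 [HIT]
step 11: bank6 0->2 [CONFLICT]
step 12: bank2 2->1 [CONFLICT]
step 13: bank0 5->5 [HIT]
step 14: bank5 5->5 [HIT]
step 15: bank1 5->5 [HIT]

CLASS = CONFLICT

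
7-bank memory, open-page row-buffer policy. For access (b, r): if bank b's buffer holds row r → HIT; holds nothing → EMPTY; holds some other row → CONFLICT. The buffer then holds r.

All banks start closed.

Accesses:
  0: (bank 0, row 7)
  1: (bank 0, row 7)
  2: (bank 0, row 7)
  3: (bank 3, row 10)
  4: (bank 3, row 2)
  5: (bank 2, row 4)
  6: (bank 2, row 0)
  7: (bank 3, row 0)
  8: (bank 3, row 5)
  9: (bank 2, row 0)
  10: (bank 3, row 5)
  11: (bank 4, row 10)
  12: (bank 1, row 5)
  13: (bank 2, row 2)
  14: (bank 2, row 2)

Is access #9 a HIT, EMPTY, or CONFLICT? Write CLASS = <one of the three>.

CLASS = HIT

#0 (0,7) E
#1 (0,7) H  (was 7)
#2 (0,7) H  (was 7)
#3 (3,10) E
#4 (3,2) C  (was 10)
#5 (2,4) E
#6 (2,0) C  (was 4)
#7 (3,0) C  (was 2)
#8 (3,5) C  (was 0)
#9 (2,0) H  (was 0)
#10 (3,5) H  (was 5)
#11 (4,10) E
#12 (1,5) E
#13 (2,2) C  (was 0)
#14 (2,2) H  (was 2)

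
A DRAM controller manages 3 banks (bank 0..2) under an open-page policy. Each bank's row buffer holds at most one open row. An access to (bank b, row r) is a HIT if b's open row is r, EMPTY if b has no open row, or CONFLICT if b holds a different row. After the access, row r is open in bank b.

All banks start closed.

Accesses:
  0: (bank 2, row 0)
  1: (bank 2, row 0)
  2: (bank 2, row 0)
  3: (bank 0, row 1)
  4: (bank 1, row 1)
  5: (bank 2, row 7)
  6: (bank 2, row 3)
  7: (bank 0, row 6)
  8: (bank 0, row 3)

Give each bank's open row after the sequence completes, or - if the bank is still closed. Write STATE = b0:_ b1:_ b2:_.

  [0] b2 r0: no row ⇒ E
  [1] b2 r0: had r0 ⇒ H
  [2] b2 r0: had r0 ⇒ H
  [3] b0 r1: no row ⇒ E
  [4] b1 r1: no row ⇒ E
  [5] b2 r7: had r0 ⇒ C
  [6] b2 r3: had r7 ⇒ C
  [7] b0 r6: had r1 ⇒ C
  [8] b0 r3: had r6 ⇒ C

STATE = b0:3 b1:1 b2:3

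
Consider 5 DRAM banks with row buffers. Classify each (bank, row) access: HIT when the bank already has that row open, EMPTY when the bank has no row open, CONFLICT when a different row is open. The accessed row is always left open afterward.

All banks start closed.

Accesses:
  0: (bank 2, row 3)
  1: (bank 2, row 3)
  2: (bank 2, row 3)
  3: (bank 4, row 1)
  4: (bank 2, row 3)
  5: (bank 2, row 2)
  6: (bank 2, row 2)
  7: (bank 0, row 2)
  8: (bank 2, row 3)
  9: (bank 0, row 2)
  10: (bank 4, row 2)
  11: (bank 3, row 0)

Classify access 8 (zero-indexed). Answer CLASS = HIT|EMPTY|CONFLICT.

CLASS = CONFLICT

#0 (2,3) E
#1 (2,3) H  (was 3)
#2 (2,3) H  (was 3)
#3 (4,1) E
#4 (2,3) H  (was 3)
#5 (2,2) C  (was 3)
#6 (2,2) H  (was 2)
#7 (0,2) E
#8 (2,3) C  (was 2)
#9 (0,2) H  (was 2)
#10 (4,2) C  (was 1)
#11 (3,0) E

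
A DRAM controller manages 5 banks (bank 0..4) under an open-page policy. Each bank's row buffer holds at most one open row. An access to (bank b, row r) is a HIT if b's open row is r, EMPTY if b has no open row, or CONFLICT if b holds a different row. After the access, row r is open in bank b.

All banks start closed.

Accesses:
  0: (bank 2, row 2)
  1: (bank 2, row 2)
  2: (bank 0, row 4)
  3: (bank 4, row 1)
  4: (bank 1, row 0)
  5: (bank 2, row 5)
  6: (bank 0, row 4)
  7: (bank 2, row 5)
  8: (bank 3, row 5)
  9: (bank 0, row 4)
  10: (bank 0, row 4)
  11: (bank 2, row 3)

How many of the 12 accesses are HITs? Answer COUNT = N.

0: bank 2 row 2 — prev None → EMPTY
1: bank 2 row 2 — prev 2 → HIT
2: bank 0 row 4 — prev None → EMPTY
3: bank 4 row 1 — prev None → EMPTY
4: bank 1 row 0 — prev None → EMPTY
5: bank 2 row 5 — prev 2 → CONFLICT
6: bank 0 row 4 — prev 4 → HIT
7: bank 2 row 5 — prev 5 → HIT
8: bank 3 row 5 — prev None → EMPTY
9: bank 0 row 4 — prev 4 → HIT
10: bank 0 row 4 — prev 4 → HIT
11: bank 2 row 3 — prev 5 → CONFLICT

COUNT = 5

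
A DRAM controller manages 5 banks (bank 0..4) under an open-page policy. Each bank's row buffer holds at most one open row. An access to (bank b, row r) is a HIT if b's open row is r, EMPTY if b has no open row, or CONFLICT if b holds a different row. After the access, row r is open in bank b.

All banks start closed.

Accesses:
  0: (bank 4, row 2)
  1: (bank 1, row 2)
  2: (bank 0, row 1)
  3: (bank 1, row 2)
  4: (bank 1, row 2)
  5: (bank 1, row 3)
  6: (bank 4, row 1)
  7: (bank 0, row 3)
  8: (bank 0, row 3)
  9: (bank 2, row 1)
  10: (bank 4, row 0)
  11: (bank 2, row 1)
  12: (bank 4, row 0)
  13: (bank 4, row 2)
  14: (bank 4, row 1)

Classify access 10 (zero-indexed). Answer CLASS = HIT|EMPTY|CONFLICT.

CLASS = CONFLICT

step 0: bank4 None->2 [EMPTY]
step 1: bank1 None->2 [EMPTY]
step 2: bank0 None->1 [EMPTY]
step 3: bank1 2->2 [HIT]
step 4: bank1 2->2 [HIT]
step 5: bank1 2->3 [CONFLICT]
step 6: bank4 2->1 [CONFLICT]
step 7: bank0 1->3 [CONFLICT]
step 8: bank0 3->3 [HIT]
step 9: bank2 None->1 [EMPTY]
step 10: bank4 1->0 [CONFLICT]
step 11: bank2 1->1 [HIT]
step 12: bank4 0->0 [HIT]
step 13: bank4 0->2 [CONFLICT]
step 14: bank4 2->1 [CONFLICT]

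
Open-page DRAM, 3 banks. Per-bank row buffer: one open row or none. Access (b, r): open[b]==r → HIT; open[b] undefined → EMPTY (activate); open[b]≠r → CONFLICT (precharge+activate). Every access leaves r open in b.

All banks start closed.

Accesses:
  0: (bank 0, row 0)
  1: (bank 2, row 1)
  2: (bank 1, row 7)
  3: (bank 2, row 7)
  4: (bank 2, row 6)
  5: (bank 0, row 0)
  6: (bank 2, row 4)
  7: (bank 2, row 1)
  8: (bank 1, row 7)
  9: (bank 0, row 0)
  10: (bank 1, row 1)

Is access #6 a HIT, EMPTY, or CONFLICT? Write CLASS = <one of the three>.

CLASS = CONFLICT

step 0: bank0 None->0 [EMPTY]
step 1: bank2 None->1 [EMPTY]
step 2: bank1 None->7 [EMPTY]
step 3: bank2 1->7 [CONFLICT]
step 4: bank2 7->6 [CONFLICT]
step 5: bank0 0->0 [HIT]
step 6: bank2 6->4 [CONFLICT]
step 7: bank2 4->1 [CONFLICT]
step 8: bank1 7->7 [HIT]
step 9: bank0 0->0 [HIT]
step 10: bank1 7->1 [CONFLICT]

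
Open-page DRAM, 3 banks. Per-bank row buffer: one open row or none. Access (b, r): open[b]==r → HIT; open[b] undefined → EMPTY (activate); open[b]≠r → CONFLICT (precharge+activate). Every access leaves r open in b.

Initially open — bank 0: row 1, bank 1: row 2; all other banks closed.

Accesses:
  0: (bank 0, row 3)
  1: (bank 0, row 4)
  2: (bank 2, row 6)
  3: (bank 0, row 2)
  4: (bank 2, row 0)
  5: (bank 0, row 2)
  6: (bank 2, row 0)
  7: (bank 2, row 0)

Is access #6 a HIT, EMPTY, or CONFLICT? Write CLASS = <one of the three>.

#0 (0,3) C  (was 1)
#1 (0,4) C  (was 3)
#2 (2,6) E
#3 (0,2) C  (was 4)
#4 (2,0) C  (was 6)
#5 (0,2) H  (was 2)
#6 (2,0) H  (was 0)
#7 (2,0) H  (was 0)

CLASS = HIT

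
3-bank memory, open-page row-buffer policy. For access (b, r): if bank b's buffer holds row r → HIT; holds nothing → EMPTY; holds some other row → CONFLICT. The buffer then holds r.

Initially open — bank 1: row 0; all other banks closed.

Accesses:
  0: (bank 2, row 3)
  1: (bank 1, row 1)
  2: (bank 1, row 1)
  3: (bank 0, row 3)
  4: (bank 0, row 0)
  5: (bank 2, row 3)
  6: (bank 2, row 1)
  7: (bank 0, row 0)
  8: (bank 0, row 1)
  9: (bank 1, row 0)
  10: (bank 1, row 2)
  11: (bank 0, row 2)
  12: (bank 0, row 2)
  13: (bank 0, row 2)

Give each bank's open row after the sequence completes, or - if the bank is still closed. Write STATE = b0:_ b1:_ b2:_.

#0 (2,3) E
#1 (1,1) C  (was 0)
#2 (1,1) H  (was 1)
#3 (0,3) E
#4 (0,0) C  (was 3)
#5 (2,3) H  (was 3)
#6 (2,1) C  (was 3)
#7 (0,0) H  (was 0)
#8 (0,1) C  (was 0)
#9 (1,0) C  (was 1)
#10 (1,2) C  (was 0)
#11 (0,2) C  (was 1)
#12 (0,2) H  (was 2)
#13 (0,2) H  (was 2)

STATE = b0:2 b1:2 b2:1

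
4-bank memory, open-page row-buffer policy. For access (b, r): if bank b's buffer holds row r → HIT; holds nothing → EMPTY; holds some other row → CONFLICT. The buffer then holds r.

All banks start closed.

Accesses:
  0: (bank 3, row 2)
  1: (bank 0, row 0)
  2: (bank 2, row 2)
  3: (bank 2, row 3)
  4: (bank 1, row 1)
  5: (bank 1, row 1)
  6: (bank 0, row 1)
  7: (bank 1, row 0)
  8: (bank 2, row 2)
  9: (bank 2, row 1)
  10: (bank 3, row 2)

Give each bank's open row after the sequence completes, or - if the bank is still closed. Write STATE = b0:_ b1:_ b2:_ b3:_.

STATE = b0:1 b1:0 b2:1 b3:2

step 0: bank3 None->2 [EMPTY]
step 1: bank0 None->0 [EMPTY]
step 2: bank2 None->2 [EMPTY]
step 3: bank2 2->3 [CONFLICT]
step 4: bank1 None->1 [EMPTY]
step 5: bank1 1->1 [HIT]
step 6: bank0 0->1 [CONFLICT]
step 7: bank1 1->0 [CONFLICT]
step 8: bank2 3->2 [CONFLICT]
step 9: bank2 2->1 [CONFLICT]
step 10: bank3 2->2 [HIT]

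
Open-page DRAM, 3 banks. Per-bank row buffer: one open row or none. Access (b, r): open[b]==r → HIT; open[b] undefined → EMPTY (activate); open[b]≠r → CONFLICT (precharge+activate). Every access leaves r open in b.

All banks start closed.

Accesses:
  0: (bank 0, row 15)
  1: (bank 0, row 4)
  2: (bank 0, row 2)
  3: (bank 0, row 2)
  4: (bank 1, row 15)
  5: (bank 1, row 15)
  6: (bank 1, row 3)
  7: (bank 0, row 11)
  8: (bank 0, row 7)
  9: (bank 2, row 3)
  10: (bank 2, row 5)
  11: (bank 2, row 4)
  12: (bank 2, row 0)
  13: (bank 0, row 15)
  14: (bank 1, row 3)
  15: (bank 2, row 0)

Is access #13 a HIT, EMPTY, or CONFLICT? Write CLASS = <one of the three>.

0: bank 0 row 15 — prev None → EMPTY
1: bank 0 row 4 — prev 15 → CONFLICT
2: bank 0 row 2 — prev 4 → CONFLICT
3: bank 0 row 2 — prev 2 → HIT
4: bank 1 row 15 — prev None → EMPTY
5: bank 1 row 15 — prev 15 → HIT
6: bank 1 row 3 — prev 15 → CONFLICT
7: bank 0 row 11 — prev 2 → CONFLICT
8: bank 0 row 7 — prev 11 → CONFLICT
9: bank 2 row 3 — prev None → EMPTY
10: bank 2 row 5 — prev 3 → CONFLICT
11: bank 2 row 4 — prev 5 → CONFLICT
12: bank 2 row 0 — prev 4 → CONFLICT
13: bank 0 row 15 — prev 7 → CONFLICT
14: bank 1 row 3 — prev 3 → HIT
15: bank 2 row 0 — prev 0 → HIT

CLASS = CONFLICT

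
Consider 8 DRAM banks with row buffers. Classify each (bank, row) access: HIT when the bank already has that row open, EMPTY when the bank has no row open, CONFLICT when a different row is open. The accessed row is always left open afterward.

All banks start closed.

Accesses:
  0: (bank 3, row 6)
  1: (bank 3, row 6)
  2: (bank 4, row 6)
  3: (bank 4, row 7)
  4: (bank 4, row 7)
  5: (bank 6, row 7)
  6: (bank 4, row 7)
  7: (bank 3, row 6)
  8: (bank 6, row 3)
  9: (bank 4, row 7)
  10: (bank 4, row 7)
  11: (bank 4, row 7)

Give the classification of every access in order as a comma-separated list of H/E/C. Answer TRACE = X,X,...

step 0: bank3 None->6 [EMPTY]
step 1: bank3 6->6 [HIT]
step 2: bank4 None->6 [EMPTY]
step 3: bank4 6->7 [CONFLICT]
step 4: bank4 7->7 [HIT]
step 5: bank6 None->7 [EMPTY]
step 6: bank4 7->7 [HIT]
step 7: bank3 6->6 [HIT]
step 8: bank6 7->3 [CONFLICT]
step 9: bank4 7->7 [HIT]
step 10: bank4 7->7 [HIT]
step 11: bank4 7->7 [HIT]

TRACE = E,H,E,C,H,E,H,H,C,H,H,H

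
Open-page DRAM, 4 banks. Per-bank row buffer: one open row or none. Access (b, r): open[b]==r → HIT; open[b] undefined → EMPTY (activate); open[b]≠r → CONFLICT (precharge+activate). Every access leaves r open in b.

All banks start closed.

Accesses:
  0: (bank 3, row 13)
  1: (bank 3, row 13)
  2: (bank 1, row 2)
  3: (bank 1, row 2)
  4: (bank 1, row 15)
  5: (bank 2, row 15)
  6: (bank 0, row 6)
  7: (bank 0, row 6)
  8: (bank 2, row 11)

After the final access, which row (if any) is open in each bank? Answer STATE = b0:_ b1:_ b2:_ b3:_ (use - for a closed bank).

STATE = b0:6 b1:15 b2:11 b3:13

step 0: bank3 None->13 [EMPTY]
step 1: bank3 13->13 [HIT]
step 2: bank1 None->2 [EMPTY]
step 3: bank1 2->2 [HIT]
step 4: bank1 2->15 [CONFLICT]
step 5: bank2 None->15 [EMPTY]
step 6: bank0 None->6 [EMPTY]
step 7: bank0 6->6 [HIT]
step 8: bank2 15->11 [CONFLICT]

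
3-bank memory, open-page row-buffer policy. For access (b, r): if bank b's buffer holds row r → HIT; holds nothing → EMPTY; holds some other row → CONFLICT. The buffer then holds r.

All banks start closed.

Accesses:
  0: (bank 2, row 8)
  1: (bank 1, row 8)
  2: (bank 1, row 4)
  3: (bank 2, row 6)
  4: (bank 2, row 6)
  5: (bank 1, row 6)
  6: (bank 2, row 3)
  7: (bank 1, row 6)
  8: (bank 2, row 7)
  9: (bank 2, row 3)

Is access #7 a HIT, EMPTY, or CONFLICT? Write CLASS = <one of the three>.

#0 (2,8) E
#1 (1,8) E
#2 (1,4) C  (was 8)
#3 (2,6) C  (was 8)
#4 (2,6) H  (was 6)
#5 (1,6) C  (was 4)
#6 (2,3) C  (was 6)
#7 (1,6) H  (was 6)
#8 (2,7) C  (was 3)
#9 (2,3) C  (was 7)

CLASS = HIT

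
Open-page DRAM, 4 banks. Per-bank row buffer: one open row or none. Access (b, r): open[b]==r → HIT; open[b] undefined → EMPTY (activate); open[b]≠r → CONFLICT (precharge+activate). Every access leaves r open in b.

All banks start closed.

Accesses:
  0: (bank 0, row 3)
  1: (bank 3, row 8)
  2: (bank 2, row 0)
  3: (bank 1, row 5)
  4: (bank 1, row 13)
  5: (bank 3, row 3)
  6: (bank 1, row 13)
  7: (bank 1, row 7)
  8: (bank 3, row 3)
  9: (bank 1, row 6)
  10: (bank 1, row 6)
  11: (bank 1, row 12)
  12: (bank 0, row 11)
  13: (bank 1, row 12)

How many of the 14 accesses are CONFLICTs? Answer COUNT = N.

COUNT = 6

  [0] b0 r3: no row ⇒ E
  [1] b3 r8: no row ⇒ E
  [2] b2 r0: no row ⇒ E
  [3] b1 r5: no row ⇒ E
  [4] b1 r13: had r5 ⇒ C
  [5] b3 r3: had r8 ⇒ C
  [6] b1 r13: had r13 ⇒ H
  [7] b1 r7: had r13 ⇒ C
  [8] b3 r3: had r3 ⇒ H
  [9] b1 r6: had r7 ⇒ C
  [10] b1 r6: had r6 ⇒ H
  [11] b1 r12: had r6 ⇒ C
  [12] b0 r11: had r3 ⇒ C
  [13] b1 r12: had r12 ⇒ H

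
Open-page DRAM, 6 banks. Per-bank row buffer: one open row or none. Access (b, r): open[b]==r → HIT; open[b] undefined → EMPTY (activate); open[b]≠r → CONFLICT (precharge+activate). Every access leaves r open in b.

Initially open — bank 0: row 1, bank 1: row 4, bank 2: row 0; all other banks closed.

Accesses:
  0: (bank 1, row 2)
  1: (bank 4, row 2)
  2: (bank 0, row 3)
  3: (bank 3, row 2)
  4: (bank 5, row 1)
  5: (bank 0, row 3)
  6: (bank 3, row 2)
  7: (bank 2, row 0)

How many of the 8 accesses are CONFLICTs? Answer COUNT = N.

COUNT = 2

#0 (1,2) C  (was 4)
#1 (4,2) E
#2 (0,3) C  (was 1)
#3 (3,2) E
#4 (5,1) E
#5 (0,3) H  (was 3)
#6 (3,2) H  (was 2)
#7 (2,0) H  (was 0)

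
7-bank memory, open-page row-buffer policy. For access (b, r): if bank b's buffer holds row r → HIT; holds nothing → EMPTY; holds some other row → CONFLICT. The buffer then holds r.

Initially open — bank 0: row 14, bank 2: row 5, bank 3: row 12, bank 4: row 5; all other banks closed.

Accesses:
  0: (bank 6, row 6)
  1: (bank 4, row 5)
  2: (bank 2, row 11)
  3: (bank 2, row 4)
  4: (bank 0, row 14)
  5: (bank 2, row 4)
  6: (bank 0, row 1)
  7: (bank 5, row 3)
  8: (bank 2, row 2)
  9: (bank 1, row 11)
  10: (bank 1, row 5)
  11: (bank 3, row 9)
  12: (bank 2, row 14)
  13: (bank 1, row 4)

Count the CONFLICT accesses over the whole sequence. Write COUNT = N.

  [0] b6 r6: no row ⇒ E
  [1] b4 r5: had r5 ⇒ H
  [2] b2 r11: had r5 ⇒ C
  [3] b2 r4: had r11 ⇒ C
  [4] b0 r14: had r14 ⇒ H
  [5] b2 r4: had r4 ⇒ H
  [6] b0 r1: had r14 ⇒ C
  [7] b5 r3: no row ⇒ E
  [8] b2 r2: had r4 ⇒ C
  [9] b1 r11: no row ⇒ E
  [10] b1 r5: had r11 ⇒ C
  [11] b3 r9: had r12 ⇒ C
  [12] b2 r14: had r2 ⇒ C
  [13] b1 r4: had r5 ⇒ C

COUNT = 8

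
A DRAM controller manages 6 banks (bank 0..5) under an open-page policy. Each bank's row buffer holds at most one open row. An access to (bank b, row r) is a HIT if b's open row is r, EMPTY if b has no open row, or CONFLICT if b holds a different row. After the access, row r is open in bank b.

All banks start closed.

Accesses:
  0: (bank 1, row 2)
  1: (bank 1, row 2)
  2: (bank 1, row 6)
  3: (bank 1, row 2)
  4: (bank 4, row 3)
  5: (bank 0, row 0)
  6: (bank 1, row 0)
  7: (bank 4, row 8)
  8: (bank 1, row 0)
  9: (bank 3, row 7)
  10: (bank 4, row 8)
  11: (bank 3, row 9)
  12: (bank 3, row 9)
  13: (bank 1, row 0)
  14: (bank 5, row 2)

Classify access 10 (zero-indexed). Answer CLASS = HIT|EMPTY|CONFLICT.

step 0: bank1 None->2 [EMPTY]
step 1: bank1 2->2 [HIT]
step 2: bank1 2->6 [CONFLICT]
step 3: bank1 6->2 [CONFLICT]
step 4: bank4 None->3 [EMPTY]
step 5: bank0 None->0 [EMPTY]
step 6: bank1 2->0 [CONFLICT]
step 7: bank4 3->8 [CONFLICT]
step 8: bank1 0->0 [HIT]
step 9: bank3 None->7 [EMPTY]
step 10: bank4 8->8 [HIT]
step 11: bank3 7->9 [CONFLICT]
step 12: bank3 9->9 [HIT]
step 13: bank1 0->0 [HIT]
step 14: bank5 None->2 [EMPTY]

CLASS = HIT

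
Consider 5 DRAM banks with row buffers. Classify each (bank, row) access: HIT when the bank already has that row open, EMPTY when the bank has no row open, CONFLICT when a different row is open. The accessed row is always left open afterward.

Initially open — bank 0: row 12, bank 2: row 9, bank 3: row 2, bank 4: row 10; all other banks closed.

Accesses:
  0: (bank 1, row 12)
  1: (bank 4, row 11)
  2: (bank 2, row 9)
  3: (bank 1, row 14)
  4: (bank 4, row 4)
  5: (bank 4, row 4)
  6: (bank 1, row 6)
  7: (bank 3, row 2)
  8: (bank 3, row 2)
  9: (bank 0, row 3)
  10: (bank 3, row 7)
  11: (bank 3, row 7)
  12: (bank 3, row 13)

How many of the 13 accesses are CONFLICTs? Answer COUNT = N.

COUNT = 7

0: bank 1 row 12 — prev None → EMPTY
1: bank 4 row 11 — prev 10 → CONFLICT
2: bank 2 row 9 — prev 9 → HIT
3: bank 1 row 14 — prev 12 → CONFLICT
4: bank 4 row 4 — prev 11 → CONFLICT
5: bank 4 row 4 — prev 4 → HIT
6: bank 1 row 6 — prev 14 → CONFLICT
7: bank 3 row 2 — prev 2 → HIT
8: bank 3 row 2 — prev 2 → HIT
9: bank 0 row 3 — prev 12 → CONFLICT
10: bank 3 row 7 — prev 2 → CONFLICT
11: bank 3 row 7 — prev 7 → HIT
12: bank 3 row 13 — prev 7 → CONFLICT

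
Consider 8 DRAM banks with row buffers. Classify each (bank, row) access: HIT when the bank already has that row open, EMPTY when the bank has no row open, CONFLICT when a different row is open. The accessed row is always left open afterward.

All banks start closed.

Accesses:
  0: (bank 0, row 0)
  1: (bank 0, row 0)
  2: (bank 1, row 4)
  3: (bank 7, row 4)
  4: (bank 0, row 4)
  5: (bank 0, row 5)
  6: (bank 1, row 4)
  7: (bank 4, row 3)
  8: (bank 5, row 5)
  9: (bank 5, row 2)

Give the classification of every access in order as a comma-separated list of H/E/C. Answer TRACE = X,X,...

TRACE = E,H,E,E,C,C,H,E,E,C

step 0: bank0 None->0 [EMPTY]
step 1: bank0 0->0 [HIT]
step 2: bank1 None->4 [EMPTY]
step 3: bank7 None->4 [EMPTY]
step 4: bank0 0->4 [CONFLICT]
step 5: bank0 4->5 [CONFLICT]
step 6: bank1 4->4 [HIT]
step 7: bank4 None->3 [EMPTY]
step 8: bank5 None->5 [EMPTY]
step 9: bank5 5->2 [CONFLICT]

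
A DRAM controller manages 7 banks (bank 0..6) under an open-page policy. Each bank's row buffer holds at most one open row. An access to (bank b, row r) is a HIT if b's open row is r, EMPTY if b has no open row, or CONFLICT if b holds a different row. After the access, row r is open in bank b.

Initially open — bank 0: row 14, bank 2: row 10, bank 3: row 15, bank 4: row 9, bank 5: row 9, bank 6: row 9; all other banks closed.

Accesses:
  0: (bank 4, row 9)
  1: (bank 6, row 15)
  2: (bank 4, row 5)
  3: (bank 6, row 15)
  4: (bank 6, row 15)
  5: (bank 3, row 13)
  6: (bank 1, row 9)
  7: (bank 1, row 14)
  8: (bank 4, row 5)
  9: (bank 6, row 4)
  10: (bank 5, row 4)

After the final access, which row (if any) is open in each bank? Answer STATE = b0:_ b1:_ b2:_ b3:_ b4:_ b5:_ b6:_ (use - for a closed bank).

#0 (4,9) H  (was 9)
#1 (6,15) C  (was 9)
#2 (4,5) C  (was 9)
#3 (6,15) H  (was 15)
#4 (6,15) H  (was 15)
#5 (3,13) C  (was 15)
#6 (1,9) E
#7 (1,14) C  (was 9)
#8 (4,5) H  (was 5)
#9 (6,4) C  (was 15)
#10 (5,4) C  (was 9)

STATE = b0:14 b1:14 b2:10 b3:13 b4:5 b5:4 b6:4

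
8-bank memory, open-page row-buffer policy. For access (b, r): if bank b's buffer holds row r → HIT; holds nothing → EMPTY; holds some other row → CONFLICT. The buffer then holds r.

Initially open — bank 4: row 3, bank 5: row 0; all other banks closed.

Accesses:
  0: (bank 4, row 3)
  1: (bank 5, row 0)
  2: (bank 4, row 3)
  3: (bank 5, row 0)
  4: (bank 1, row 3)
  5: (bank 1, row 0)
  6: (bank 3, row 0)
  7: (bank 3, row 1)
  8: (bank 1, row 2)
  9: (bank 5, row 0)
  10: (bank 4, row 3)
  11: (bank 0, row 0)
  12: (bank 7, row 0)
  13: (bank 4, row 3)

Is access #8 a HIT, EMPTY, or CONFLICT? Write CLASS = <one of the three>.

CLASS = CONFLICT

  [0] b4 r3: had r3 ⇒ H
  [1] b5 r0: had r0 ⇒ H
  [2] b4 r3: had r3 ⇒ H
  [3] b5 r0: had r0 ⇒ H
  [4] b1 r3: no row ⇒ E
  [5] b1 r0: had r3 ⇒ C
  [6] b3 r0: no row ⇒ E
  [7] b3 r1: had r0 ⇒ C
  [8] b1 r2: had r0 ⇒ C
  [9] b5 r0: had r0 ⇒ H
  [10] b4 r3: had r3 ⇒ H
  [11] b0 r0: no row ⇒ E
  [12] b7 r0: no row ⇒ E
  [13] b4 r3: had r3 ⇒ H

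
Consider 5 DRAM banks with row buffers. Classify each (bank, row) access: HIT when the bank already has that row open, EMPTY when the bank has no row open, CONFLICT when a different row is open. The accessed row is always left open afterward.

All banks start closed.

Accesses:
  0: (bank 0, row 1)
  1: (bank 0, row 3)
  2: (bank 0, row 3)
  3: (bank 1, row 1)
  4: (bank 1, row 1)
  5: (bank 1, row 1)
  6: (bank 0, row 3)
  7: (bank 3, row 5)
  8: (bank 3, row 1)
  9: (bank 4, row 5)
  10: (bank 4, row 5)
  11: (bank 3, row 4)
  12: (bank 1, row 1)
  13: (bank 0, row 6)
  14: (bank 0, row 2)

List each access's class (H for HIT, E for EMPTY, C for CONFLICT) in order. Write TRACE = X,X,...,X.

#0 (0,1) E
#1 (0,3) C  (was 1)
#2 (0,3) H  (was 3)
#3 (1,1) E
#4 (1,1) H  (was 1)
#5 (1,1) H  (was 1)
#6 (0,3) H  (was 3)
#7 (3,5) E
#8 (3,1) C  (was 5)
#9 (4,5) E
#10 (4,5) H  (was 5)
#11 (3,4) C  (was 1)
#12 (1,1) H  (was 1)
#13 (0,6) C  (was 3)
#14 (0,2) C  (was 6)

TRACE = E,C,H,E,H,H,H,E,C,E,H,C,H,C,C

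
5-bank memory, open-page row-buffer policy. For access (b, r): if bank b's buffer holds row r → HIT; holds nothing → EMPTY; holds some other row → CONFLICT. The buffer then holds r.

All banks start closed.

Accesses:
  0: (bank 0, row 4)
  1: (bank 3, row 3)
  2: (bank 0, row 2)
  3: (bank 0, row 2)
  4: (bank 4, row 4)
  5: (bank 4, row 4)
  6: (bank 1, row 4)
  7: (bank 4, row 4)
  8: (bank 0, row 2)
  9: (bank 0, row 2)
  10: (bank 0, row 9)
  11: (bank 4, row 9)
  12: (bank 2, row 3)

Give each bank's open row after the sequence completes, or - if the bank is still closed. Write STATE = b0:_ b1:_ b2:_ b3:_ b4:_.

STATE = b0:9 b1:4 b2:3 b3:3 b4:9

#0 (0,4) E
#1 (3,3) E
#2 (0,2) C  (was 4)
#3 (0,2) H  (was 2)
#4 (4,4) E
#5 (4,4) H  (was 4)
#6 (1,4) E
#7 (4,4) H  (was 4)
#8 (0,2) H  (was 2)
#9 (0,2) H  (was 2)
#10 (0,9) C  (was 2)
#11 (4,9) C  (was 4)
#12 (2,3) E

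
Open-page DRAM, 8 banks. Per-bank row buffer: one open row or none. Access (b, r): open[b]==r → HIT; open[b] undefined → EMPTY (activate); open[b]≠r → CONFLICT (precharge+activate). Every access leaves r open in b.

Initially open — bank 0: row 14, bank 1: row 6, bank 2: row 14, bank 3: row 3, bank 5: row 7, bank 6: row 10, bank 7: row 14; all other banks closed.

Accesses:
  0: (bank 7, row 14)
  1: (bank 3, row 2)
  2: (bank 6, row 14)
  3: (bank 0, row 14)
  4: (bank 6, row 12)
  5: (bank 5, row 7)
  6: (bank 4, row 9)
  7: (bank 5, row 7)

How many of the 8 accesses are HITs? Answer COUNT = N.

COUNT = 4

  [0] b7 r14: had r14 ⇒ H
  [1] b3 r2: had r3 ⇒ C
  [2] b6 r14: had r10 ⇒ C
  [3] b0 r14: had r14 ⇒ H
  [4] b6 r12: had r14 ⇒ C
  [5] b5 r7: had r7 ⇒ H
  [6] b4 r9: no row ⇒ E
  [7] b5 r7: had r7 ⇒ H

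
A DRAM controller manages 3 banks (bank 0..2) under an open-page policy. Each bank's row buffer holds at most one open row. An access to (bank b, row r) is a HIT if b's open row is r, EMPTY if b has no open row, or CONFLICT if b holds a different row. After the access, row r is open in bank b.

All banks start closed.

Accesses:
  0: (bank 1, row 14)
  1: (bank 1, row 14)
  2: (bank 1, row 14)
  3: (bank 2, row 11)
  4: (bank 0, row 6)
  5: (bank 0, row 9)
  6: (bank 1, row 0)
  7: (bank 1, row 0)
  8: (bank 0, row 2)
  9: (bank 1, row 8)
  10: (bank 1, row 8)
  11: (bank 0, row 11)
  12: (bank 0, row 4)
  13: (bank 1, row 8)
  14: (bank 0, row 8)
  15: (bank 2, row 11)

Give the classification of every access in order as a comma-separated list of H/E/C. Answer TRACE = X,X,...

TRACE = E,H,H,E,E,C,C,H,C,C,H,C,C,H,C,H

  [0] b1 r14: no row ⇒ E
  [1] b1 r14: had r14 ⇒ H
  [2] b1 r14: had r14 ⇒ H
  [3] b2 r11: no row ⇒ E
  [4] b0 r6: no row ⇒ E
  [5] b0 r9: had r6 ⇒ C
  [6] b1 r0: had r14 ⇒ C
  [7] b1 r0: had r0 ⇒ H
  [8] b0 r2: had r9 ⇒ C
  [9] b1 r8: had r0 ⇒ C
  [10] b1 r8: had r8 ⇒ H
  [11] b0 r11: had r2 ⇒ C
  [12] b0 r4: had r11 ⇒ C
  [13] b1 r8: had r8 ⇒ H
  [14] b0 r8: had r4 ⇒ C
  [15] b2 r11: had r11 ⇒ H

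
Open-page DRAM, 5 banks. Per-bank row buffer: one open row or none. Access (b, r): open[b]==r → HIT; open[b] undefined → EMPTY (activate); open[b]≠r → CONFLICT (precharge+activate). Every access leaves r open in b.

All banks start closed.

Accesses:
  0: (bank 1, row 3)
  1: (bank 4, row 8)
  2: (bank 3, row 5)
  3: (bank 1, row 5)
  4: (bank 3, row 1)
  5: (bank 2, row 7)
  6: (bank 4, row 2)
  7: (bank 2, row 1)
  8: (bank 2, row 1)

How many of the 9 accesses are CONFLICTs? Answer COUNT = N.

#0 (1,3) E
#1 (4,8) E
#2 (3,5) E
#3 (1,5) C  (was 3)
#4 (3,1) C  (was 5)
#5 (2,7) E
#6 (4,2) C  (was 8)
#7 (2,1) C  (was 7)
#8 (2,1) H  (was 1)

COUNT = 4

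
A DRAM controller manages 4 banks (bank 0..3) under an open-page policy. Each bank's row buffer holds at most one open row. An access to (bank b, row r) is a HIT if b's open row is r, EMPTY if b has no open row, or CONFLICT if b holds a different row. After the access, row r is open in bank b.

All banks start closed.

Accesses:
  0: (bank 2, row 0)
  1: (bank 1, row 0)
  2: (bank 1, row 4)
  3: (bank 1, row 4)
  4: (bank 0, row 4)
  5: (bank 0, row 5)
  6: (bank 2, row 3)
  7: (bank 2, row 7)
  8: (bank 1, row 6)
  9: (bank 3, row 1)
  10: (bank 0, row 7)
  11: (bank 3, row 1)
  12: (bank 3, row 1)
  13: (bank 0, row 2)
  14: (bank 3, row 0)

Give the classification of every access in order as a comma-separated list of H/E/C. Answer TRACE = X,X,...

TRACE = E,E,C,H,E,C,C,C,C,E,C,H,H,C,C

step 0: bank2 None->0 [EMPTY]
step 1: bank1 None->0 [EMPTY]
step 2: bank1 0->4 [CONFLICT]
step 3: bank1 4->4 [HIT]
step 4: bank0 None->4 [EMPTY]
step 5: bank0 4->5 [CONFLICT]
step 6: bank2 0->3 [CONFLICT]
step 7: bank2 3->7 [CONFLICT]
step 8: bank1 4->6 [CONFLICT]
step 9: bank3 None->1 [EMPTY]
step 10: bank0 5->7 [CONFLICT]
step 11: bank3 1->1 [HIT]
step 12: bank3 1->1 [HIT]
step 13: bank0 7->2 [CONFLICT]
step 14: bank3 1->0 [CONFLICT]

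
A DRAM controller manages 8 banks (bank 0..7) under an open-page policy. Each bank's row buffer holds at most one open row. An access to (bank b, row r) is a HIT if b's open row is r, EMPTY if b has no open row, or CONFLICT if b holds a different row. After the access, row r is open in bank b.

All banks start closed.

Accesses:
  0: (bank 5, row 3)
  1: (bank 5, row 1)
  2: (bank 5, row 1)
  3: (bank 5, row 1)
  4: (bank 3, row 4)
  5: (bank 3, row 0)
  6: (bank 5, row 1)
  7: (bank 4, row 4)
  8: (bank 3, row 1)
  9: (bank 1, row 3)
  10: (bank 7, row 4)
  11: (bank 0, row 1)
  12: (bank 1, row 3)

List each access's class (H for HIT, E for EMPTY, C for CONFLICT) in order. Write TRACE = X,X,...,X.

step 0: bank5 None->3 [EMPTY]
step 1: bank5 3->1 [CONFLICT]
step 2: bank5 1->1 [HIT]
step 3: bank5 1->1 [HIT]
step 4: bank3 None->4 [EMPTY]
step 5: bank3 4->0 [CONFLICT]
step 6: bank5 1->1 [HIT]
step 7: bank4 None->4 [EMPTY]
step 8: bank3 0->1 [CONFLICT]
step 9: bank1 None->3 [EMPTY]
step 10: bank7 None->4 [EMPTY]
step 11: bank0 None->1 [EMPTY]
step 12: bank1 3->3 [HIT]

TRACE = E,C,H,H,E,C,H,E,C,E,E,E,H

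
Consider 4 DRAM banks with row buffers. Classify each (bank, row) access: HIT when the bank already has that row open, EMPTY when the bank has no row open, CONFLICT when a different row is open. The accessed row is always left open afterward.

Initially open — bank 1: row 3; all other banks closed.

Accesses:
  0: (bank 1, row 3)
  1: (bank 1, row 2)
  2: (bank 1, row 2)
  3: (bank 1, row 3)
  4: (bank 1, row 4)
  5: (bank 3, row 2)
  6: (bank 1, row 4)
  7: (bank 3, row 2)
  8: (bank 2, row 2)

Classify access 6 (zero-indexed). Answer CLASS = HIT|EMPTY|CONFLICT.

CLASS = HIT

#0 (1,3) H  (was 3)
#1 (1,2) C  (was 3)
#2 (1,2) H  (was 2)
#3 (1,3) C  (was 2)
#4 (1,4) C  (was 3)
#5 (3,2) E
#6 (1,4) H  (was 4)
#7 (3,2) H  (was 2)
#8 (2,2) E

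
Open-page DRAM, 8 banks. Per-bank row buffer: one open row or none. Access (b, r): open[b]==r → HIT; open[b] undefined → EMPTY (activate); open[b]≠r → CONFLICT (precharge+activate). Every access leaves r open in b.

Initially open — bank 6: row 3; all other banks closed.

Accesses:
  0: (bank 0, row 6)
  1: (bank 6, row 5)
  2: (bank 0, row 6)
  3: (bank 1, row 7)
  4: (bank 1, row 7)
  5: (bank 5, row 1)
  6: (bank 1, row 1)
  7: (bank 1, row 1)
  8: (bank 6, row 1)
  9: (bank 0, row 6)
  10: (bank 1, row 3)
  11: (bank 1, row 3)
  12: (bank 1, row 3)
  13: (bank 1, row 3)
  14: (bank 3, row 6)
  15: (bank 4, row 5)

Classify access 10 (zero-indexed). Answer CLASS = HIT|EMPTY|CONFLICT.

step 0: bank0 None->6 [EMPTY]
step 1: bank6 3->5 [CONFLICT]
step 2: bank0 6->6 [HIT]
step 3: bank1 None->7 [EMPTY]
step 4: bank1 7->7 [HIT]
step 5: bank5 None->1 [EMPTY]
step 6: bank1 7->1 [CONFLICT]
step 7: bank1 1->1 [HIT]
step 8: bank6 5->1 [CONFLICT]
step 9: bank0 6->6 [HIT]
step 10: bank1 1->3 [CONFLICT]
step 11: bank1 3->3 [HIT]
step 12: bank1 3->3 [HIT]
step 13: bank1 3->3 [HIT]
step 14: bank3 None->6 [EMPTY]
step 15: bank4 None->5 [EMPTY]

CLASS = CONFLICT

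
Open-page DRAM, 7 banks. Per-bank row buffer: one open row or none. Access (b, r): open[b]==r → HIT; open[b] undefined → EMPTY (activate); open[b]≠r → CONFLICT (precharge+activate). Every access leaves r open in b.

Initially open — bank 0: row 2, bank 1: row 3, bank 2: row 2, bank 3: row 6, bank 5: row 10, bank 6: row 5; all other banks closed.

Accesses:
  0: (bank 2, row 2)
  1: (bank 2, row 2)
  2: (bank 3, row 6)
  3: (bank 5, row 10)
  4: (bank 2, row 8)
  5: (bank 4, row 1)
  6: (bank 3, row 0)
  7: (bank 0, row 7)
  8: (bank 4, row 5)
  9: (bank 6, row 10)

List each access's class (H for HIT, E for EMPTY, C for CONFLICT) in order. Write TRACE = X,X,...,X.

0: bank 2 row 2 — prev 2 → HIT
1: bank 2 row 2 — prev 2 → HIT
2: bank 3 row 6 — prev 6 → HIT
3: bank 5 row 10 — prev 10 → HIT
4: bank 2 row 8 — prev 2 → CONFLICT
5: bank 4 row 1 — prev None → EMPTY
6: bank 3 row 0 — prev 6 → CONFLICT
7: bank 0 row 7 — prev 2 → CONFLICT
8: bank 4 row 5 — prev 1 → CONFLICT
9: bank 6 row 10 — prev 5 → CONFLICT

TRACE = H,H,H,H,C,E,C,C,C,C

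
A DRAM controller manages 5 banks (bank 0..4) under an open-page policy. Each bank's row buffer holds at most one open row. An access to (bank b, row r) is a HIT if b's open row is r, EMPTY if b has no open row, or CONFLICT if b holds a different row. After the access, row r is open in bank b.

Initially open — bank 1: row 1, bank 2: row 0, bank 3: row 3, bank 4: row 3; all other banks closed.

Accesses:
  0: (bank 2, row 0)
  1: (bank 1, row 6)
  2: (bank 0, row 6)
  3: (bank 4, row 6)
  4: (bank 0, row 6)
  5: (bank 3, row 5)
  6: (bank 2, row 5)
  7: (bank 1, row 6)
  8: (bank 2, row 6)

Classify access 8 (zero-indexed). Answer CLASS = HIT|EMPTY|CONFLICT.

#0 (2,0) H  (was 0)
#1 (1,6) C  (was 1)
#2 (0,6) E
#3 (4,6) C  (was 3)
#4 (0,6) H  (was 6)
#5 (3,5) C  (was 3)
#6 (2,5) C  (was 0)
#7 (1,6) H  (was 6)
#8 (2,6) C  (was 5)

CLASS = CONFLICT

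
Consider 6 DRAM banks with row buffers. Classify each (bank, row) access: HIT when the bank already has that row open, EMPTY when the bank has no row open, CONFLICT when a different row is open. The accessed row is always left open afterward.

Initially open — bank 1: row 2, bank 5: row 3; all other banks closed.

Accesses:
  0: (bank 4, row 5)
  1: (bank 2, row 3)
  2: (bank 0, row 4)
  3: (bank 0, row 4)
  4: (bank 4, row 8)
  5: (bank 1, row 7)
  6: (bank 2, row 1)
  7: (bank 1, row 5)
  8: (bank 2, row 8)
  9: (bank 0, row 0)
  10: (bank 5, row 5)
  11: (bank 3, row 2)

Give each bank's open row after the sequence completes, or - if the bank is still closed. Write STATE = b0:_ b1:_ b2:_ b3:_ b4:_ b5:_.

STATE = b0:0 b1:5 b2:8 b3:2 b4:8 b5:5

0: bank 4 row 5 — prev None → EMPTY
1: bank 2 row 3 — prev None → EMPTY
2: bank 0 row 4 — prev None → EMPTY
3: bank 0 row 4 — prev 4 → HIT
4: bank 4 row 8 — prev 5 → CONFLICT
5: bank 1 row 7 — prev 2 → CONFLICT
6: bank 2 row 1 — prev 3 → CONFLICT
7: bank 1 row 5 — prev 7 → CONFLICT
8: bank 2 row 8 — prev 1 → CONFLICT
9: bank 0 row 0 — prev 4 → CONFLICT
10: bank 5 row 5 — prev 3 → CONFLICT
11: bank 3 row 2 — prev None → EMPTY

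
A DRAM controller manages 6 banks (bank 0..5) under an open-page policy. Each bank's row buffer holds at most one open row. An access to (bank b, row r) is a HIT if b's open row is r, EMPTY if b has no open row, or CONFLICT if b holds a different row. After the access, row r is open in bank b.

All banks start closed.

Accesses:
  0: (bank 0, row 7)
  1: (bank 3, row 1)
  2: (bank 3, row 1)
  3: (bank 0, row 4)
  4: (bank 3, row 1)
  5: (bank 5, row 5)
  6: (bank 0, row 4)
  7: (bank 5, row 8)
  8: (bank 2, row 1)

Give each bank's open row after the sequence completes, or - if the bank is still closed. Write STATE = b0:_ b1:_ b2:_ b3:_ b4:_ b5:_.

STATE = b0:4 b1:- b2:1 b3:1 b4:- b5:8

0: bank 0 row 7 — prev None → EMPTY
1: bank 3 row 1 — prev None → EMPTY
2: bank 3 row 1 — prev 1 → HIT
3: bank 0 row 4 — prev 7 → CONFLICT
4: bank 3 row 1 — prev 1 → HIT
5: bank 5 row 5 — prev None → EMPTY
6: bank 0 row 4 — prev 4 → HIT
7: bank 5 row 8 — prev 5 → CONFLICT
8: bank 2 row 1 — prev None → EMPTY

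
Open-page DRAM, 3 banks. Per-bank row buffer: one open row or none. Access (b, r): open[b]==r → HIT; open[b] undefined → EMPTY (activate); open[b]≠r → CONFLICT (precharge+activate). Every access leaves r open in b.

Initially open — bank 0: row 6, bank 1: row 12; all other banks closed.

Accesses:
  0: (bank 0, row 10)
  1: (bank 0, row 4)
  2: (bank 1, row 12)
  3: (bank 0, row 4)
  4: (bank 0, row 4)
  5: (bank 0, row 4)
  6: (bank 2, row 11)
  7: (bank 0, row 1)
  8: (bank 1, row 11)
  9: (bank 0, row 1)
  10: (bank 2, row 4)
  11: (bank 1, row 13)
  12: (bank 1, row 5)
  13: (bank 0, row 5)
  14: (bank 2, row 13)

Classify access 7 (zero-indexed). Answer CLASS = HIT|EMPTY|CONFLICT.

CLASS = CONFLICT

  [0] b0 r10: had r6 ⇒ C
  [1] b0 r4: had r10 ⇒ C
  [2] b1 r12: had r12 ⇒ H
  [3] b0 r4: had r4 ⇒ H
  [4] b0 r4: had r4 ⇒ H
  [5] b0 r4: had r4 ⇒ H
  [6] b2 r11: no row ⇒ E
  [7] b0 r1: had r4 ⇒ C
  [8] b1 r11: had r12 ⇒ C
  [9] b0 r1: had r1 ⇒ H
  [10] b2 r4: had r11 ⇒ C
  [11] b1 r13: had r11 ⇒ C
  [12] b1 r5: had r13 ⇒ C
  [13] b0 r5: had r1 ⇒ C
  [14] b2 r13: had r4 ⇒ C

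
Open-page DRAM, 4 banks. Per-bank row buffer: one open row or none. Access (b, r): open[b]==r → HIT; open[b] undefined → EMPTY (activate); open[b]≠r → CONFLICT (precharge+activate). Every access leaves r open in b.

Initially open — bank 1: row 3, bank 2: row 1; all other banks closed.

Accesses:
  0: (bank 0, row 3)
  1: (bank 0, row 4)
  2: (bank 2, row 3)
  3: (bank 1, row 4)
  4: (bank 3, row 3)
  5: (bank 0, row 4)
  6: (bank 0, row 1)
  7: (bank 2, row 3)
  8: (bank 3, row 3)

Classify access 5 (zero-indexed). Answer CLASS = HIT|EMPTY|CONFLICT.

CLASS = HIT

0: bank 0 row 3 — prev None → EMPTY
1: bank 0 row 4 — prev 3 → CONFLICT
2: bank 2 row 3 — prev 1 → CONFLICT
3: bank 1 row 4 — prev 3 → CONFLICT
4: bank 3 row 3 — prev None → EMPTY
5: bank 0 row 4 — prev 4 → HIT
6: bank 0 row 1 — prev 4 → CONFLICT
7: bank 2 row 3 — prev 3 → HIT
8: bank 3 row 3 — prev 3 → HIT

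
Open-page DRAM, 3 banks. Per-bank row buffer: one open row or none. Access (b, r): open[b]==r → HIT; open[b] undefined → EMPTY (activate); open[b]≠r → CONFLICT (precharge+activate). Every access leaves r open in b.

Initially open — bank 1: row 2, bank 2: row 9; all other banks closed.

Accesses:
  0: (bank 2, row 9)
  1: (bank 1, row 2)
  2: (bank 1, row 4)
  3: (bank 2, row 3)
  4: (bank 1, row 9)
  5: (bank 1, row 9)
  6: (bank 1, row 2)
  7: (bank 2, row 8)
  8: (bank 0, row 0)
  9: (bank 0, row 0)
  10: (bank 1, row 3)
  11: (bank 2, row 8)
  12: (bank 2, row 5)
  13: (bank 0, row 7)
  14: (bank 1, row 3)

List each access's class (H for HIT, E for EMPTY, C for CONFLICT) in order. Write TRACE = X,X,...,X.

TRACE = H,H,C,C,C,H,C,C,E,H,C,H,C,C,H

#0 (2,9) H  (was 9)
#1 (1,2) H  (was 2)
#2 (1,4) C  (was 2)
#3 (2,3) C  (was 9)
#4 (1,9) C  (was 4)
#5 (1,9) H  (was 9)
#6 (1,2) C  (was 9)
#7 (2,8) C  (was 3)
#8 (0,0) E
#9 (0,0) H  (was 0)
#10 (1,3) C  (was 2)
#11 (2,8) H  (was 8)
#12 (2,5) C  (was 8)
#13 (0,7) C  (was 0)
#14 (1,3) H  (was 3)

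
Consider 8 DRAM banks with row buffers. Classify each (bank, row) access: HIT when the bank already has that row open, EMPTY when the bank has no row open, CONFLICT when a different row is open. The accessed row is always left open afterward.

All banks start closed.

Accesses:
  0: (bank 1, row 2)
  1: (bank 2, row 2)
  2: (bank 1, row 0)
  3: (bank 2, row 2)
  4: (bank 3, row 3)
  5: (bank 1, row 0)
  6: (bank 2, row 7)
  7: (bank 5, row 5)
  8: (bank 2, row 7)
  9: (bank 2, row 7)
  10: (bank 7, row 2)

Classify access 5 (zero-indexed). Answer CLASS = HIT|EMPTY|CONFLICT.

CLASS = HIT

step 0: bank1 None->2 [EMPTY]
step 1: bank2 None->2 [EMPTY]
step 2: bank1 2->0 [CONFLICT]
step 3: bank2 2->2 [HIT]
step 4: bank3 None->3 [EMPTY]
step 5: bank1 0->0 [HIT]
step 6: bank2 2->7 [CONFLICT]
step 7: bank5 None->5 [EMPTY]
step 8: bank2 7->7 [HIT]
step 9: bank2 7->7 [HIT]
step 10: bank7 None->2 [EMPTY]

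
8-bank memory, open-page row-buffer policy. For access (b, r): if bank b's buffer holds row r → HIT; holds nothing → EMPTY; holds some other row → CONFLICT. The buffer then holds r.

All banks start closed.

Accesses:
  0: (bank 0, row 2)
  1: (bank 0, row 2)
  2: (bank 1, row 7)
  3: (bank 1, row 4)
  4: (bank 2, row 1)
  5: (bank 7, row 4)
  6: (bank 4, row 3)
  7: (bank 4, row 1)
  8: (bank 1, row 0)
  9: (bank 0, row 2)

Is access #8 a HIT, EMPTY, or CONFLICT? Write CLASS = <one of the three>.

CLASS = CONFLICT

#0 (0,2) E
#1 (0,2) H  (was 2)
#2 (1,7) E
#3 (1,4) C  (was 7)
#4 (2,1) E
#5 (7,4) E
#6 (4,3) E
#7 (4,1) C  (was 3)
#8 (1,0) C  (was 4)
#9 (0,2) H  (was 2)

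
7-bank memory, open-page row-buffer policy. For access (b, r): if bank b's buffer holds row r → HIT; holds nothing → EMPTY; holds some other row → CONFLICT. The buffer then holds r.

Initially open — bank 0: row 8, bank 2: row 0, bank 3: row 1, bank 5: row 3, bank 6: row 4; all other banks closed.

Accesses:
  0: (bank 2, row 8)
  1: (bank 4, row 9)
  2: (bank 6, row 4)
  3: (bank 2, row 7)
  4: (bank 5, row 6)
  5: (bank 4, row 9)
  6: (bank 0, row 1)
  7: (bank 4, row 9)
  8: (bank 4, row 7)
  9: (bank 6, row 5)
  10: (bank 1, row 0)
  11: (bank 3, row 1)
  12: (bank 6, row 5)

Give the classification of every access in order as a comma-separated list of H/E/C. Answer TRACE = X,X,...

TRACE = C,E,H,C,C,H,C,H,C,C,E,H,H

  [0] b2 r8: had r0 ⇒ C
  [1] b4 r9: no row ⇒ E
  [2] b6 r4: had r4 ⇒ H
  [3] b2 r7: had r8 ⇒ C
  [4] b5 r6: had r3 ⇒ C
  [5] b4 r9: had r9 ⇒ H
  [6] b0 r1: had r8 ⇒ C
  [7] b4 r9: had r9 ⇒ H
  [8] b4 r7: had r9 ⇒ C
  [9] b6 r5: had r4 ⇒ C
  [10] b1 r0: no row ⇒ E
  [11] b3 r1: had r1 ⇒ H
  [12] b6 r5: had r5 ⇒ H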